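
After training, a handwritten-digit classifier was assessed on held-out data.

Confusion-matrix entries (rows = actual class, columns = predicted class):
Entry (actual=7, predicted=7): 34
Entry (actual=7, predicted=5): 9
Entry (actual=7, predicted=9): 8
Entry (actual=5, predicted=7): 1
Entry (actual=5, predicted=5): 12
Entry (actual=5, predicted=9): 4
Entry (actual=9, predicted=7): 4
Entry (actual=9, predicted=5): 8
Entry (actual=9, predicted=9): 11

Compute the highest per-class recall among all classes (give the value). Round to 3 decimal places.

0.706

Per-class recall (TP/(TP+FN)):
  7: TP=34, FN=9+8=17 → 34/51 = 0.6667
  5: TP=12, FN=1+4=5 → 12/17 = 0.7059
  9: TP=11, FN=4+8=12 → 11/23 = 0.4783
Highest is class '5' with recall = 0.706.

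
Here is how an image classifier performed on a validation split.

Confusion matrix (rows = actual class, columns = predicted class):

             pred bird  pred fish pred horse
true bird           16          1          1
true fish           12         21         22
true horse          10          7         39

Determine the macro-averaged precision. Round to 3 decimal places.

Per-class precision (TP/(TP+FP)):
  bird: TP=16, FP=12+10=22 → 16/38 = 0.4211
  fish: TP=21, FP=1+7=8 → 21/29 = 0.7241
  horse: TP=39, FP=1+22=23 → 39/62 = 0.6290
Macro-precision = mean = (0.4211 + 0.7241 + 0.6290) / 3 = 0.591

0.591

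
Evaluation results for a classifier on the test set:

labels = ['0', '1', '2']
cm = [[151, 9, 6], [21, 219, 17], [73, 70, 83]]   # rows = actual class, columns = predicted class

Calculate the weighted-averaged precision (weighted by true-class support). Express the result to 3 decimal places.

0.721

Per-class precision (TP/(TP+FP)):
  0: TP=151, FP=21+73=94 → 151/245 = 0.6163
  1: TP=219, FP=9+70=79 → 219/298 = 0.7349
  2: TP=83, FP=6+17=23 → 83/106 = 0.7830
Weighted-precision = Σ (supportᵢ/N)·precisionᵢ with N=649: (166/649)·0.6163 + (257/649)·0.7349 + (226/649)·0.7830 = 0.721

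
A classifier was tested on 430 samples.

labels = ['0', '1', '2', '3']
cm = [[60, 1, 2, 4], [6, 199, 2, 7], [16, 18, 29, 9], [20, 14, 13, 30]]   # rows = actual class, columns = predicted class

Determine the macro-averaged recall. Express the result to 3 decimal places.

0.654

Per-class recall (TP/(TP+FN)):
  0: TP=60, FN=1+2+4=7 → 60/67 = 0.8955
  1: TP=199, FN=6+2+7=15 → 199/214 = 0.9299
  2: TP=29, FN=16+18+9=43 → 29/72 = 0.4028
  3: TP=30, FN=20+14+13=47 → 30/77 = 0.3896
Macro-recall = mean = (0.8955 + 0.9299 + 0.4028 + 0.3896) / 4 = 0.654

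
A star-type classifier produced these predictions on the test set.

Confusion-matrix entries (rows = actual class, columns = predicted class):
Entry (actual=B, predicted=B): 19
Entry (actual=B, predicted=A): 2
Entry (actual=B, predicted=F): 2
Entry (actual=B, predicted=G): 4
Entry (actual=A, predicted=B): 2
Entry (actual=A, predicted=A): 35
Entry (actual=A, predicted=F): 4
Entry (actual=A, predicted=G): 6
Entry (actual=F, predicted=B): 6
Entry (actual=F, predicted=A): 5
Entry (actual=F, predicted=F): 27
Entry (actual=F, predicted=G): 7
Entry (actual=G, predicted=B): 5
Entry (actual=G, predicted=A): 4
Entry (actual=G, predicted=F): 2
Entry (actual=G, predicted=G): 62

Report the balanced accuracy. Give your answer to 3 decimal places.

Balanced accuracy = mean of per-class recall.
  B: recall = 19/27 = 0.7037
  A: recall = 35/47 = 0.7447
  F: recall = 27/45 = 0.6000
  G: recall = 62/73 = 0.8493
Mean = (0.7037 + 0.7447 + 0.6000 + 0.8493) / 4 = 0.724

0.724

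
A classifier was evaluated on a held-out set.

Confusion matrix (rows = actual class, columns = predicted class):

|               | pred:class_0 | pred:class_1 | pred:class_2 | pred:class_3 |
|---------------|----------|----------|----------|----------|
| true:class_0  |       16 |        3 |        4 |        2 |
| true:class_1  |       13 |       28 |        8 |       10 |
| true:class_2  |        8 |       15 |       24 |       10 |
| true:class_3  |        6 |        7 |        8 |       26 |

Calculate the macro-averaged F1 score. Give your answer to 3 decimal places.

0.498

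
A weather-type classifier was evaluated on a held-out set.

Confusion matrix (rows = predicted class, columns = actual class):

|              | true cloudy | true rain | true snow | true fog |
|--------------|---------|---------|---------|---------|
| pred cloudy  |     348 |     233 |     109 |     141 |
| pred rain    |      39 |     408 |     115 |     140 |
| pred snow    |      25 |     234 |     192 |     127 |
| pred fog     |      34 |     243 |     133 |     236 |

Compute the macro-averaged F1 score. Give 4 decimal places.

Per-class F1 score (2·TP/(2·TP+FP+FN)):
  cloudy: TP=348, FP=233+109+141=483, FN=39+25+34=98 → 696/1277 = 0.54503
  rain: TP=408, FP=39+115+140=294, FN=233+234+243=710 → 816/1820 = 0.44835
  snow: TP=192, FP=25+234+127=386, FN=109+115+133=357 → 384/1127 = 0.34073
  fog: TP=236, FP=34+243+133=410, FN=141+140+127=408 → 472/1290 = 0.36589
Macro-F1 score = mean = (0.54503 + 0.44835 + 0.34073 + 0.36589) / 4 = 0.4250

0.4250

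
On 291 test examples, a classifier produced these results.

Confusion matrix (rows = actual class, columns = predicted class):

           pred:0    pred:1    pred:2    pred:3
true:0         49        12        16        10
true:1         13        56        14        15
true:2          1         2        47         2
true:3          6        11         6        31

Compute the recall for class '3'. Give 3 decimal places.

recall = TP/(TP+FN).
3: TP=31, FN=6+11+6=23 → 31/54 = 0.5741

0.574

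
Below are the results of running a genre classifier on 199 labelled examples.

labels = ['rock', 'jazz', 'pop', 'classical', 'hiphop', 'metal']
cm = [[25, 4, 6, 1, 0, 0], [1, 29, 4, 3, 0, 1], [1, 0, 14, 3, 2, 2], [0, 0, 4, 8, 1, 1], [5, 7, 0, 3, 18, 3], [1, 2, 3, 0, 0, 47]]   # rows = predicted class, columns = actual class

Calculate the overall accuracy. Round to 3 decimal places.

0.709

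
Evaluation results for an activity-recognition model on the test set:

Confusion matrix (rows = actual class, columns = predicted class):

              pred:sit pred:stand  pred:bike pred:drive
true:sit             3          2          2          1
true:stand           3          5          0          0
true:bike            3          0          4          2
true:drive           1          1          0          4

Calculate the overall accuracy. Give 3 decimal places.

Accuracy = trace / total = (3+5+4+4=16) / 31 = 16/31 = 0.516

0.516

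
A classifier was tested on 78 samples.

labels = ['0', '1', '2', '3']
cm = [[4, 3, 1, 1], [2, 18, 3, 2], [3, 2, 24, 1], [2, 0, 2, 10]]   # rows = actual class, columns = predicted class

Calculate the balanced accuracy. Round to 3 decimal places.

0.670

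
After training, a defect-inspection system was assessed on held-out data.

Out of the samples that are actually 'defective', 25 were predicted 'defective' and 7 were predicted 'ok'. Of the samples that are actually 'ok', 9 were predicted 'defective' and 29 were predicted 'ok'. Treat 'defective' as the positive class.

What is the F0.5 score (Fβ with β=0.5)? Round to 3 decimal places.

Fβ = (1+β²)·TP / ((1+β²)·TP + β²·FN + FP), with β²=1/4
= 1.25·25 / (1.25·25 + 0.25·7 + 9) = 0.744

0.744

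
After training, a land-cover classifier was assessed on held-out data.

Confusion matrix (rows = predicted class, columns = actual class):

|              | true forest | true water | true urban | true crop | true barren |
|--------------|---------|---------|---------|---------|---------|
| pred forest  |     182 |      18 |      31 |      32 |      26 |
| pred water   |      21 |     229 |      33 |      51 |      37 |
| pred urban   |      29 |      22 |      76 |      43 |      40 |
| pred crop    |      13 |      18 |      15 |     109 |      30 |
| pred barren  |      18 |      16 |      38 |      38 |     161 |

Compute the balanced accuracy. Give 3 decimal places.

0.558

Balanced accuracy = mean of per-class recall.
  forest: recall = 182/263 = 0.6920
  water: recall = 229/303 = 0.7558
  urban: recall = 76/193 = 0.3938
  crop: recall = 109/273 = 0.3993
  barren: recall = 161/294 = 0.5476
Mean = (0.6920 + 0.7558 + 0.3938 + 0.3993 + 0.5476) / 5 = 0.558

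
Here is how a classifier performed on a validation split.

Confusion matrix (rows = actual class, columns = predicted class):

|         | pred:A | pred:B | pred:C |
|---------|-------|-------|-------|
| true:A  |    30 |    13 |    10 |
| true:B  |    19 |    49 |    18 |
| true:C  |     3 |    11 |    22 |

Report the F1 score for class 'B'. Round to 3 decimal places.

0.616

One-vs-rest for 'B': TP = diagonal; FP = other classes predicted 'B'; FN = 'B' predicted as other.
F1 score = 2·TP/(2·TP+FP+FN).
B: TP=49, FP=13+11=24, FN=19+18=37 → 98/159 = 0.6164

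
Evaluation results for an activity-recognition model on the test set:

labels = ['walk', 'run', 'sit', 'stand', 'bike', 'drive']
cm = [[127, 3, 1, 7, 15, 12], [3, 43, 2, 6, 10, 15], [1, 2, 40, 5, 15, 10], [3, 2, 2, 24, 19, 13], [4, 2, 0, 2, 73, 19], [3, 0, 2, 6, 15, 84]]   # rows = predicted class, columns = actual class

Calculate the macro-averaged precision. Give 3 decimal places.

0.623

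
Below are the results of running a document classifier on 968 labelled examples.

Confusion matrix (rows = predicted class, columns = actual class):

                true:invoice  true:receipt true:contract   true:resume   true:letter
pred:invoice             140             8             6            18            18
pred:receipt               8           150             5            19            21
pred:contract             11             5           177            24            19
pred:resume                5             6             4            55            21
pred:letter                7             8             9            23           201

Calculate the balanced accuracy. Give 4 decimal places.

Balanced accuracy = mean of per-class recall.
  invoice: recall = 140/171 = 0.81871
  receipt: recall = 150/177 = 0.84746
  contract: recall = 177/201 = 0.88060
  resume: recall = 55/139 = 0.39568
  letter: recall = 201/280 = 0.71786
Mean = (0.81871 + 0.84746 + 0.88060 + 0.39568 + 0.71786) / 5 = 0.7321

0.7321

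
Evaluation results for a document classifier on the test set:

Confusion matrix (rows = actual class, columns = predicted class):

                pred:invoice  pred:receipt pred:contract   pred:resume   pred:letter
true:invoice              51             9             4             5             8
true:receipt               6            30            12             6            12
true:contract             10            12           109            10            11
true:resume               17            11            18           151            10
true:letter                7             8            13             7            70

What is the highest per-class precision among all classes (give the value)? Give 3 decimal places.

0.844

Per-class precision (TP/(TP+FP)):
  invoice: TP=51, FP=6+10+17+7=40 → 51/91 = 0.5604
  receipt: TP=30, FP=9+12+11+8=40 → 30/70 = 0.4286
  contract: TP=109, FP=4+12+18+13=47 → 109/156 = 0.6987
  resume: TP=151, FP=5+6+10+7=28 → 151/179 = 0.8436
  letter: TP=70, FP=8+12+11+10=41 → 70/111 = 0.6306
Highest is class 'resume' with precision = 0.844.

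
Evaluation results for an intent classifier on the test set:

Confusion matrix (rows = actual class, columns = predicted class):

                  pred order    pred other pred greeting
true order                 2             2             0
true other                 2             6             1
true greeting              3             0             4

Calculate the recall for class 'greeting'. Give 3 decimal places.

Treat 'greeting' as positive and all other classes as negative.
recall = TP/(TP+FN).
greeting: TP=4, FN=3+0=3 → 4/7 = 0.5714

0.571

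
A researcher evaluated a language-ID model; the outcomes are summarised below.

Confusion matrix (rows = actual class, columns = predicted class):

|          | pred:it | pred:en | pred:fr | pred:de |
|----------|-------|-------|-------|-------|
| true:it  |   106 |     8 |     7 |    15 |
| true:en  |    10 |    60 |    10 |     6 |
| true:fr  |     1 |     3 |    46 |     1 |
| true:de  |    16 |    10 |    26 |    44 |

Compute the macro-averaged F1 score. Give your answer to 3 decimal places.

Per-class F1 score (2·TP/(2·TP+FP+FN)):
  it: TP=106, FP=10+1+16=27, FN=8+7+15=30 → 212/269 = 0.7881
  en: TP=60, FP=8+3+10=21, FN=10+10+6=26 → 120/167 = 0.7186
  fr: TP=46, FP=7+10+26=43, FN=1+3+1=5 → 92/140 = 0.6571
  de: TP=44, FP=15+6+1=22, FN=16+10+26=52 → 88/162 = 0.5432
Macro-F1 score = mean = (0.7881 + 0.7186 + 0.6571 + 0.5432) / 4 = 0.677

0.677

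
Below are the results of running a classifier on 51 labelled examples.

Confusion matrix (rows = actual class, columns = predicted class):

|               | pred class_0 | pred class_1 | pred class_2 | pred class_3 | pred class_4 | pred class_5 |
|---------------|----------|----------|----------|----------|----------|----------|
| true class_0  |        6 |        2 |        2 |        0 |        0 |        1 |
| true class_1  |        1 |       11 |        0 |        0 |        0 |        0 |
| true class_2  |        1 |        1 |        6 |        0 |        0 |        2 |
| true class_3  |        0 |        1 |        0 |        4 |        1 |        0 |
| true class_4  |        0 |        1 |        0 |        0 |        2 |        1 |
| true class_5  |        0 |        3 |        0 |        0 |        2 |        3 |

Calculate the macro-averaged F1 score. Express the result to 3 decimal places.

0.609

Per-class F1 score (2·TP/(2·TP+FP+FN)):
  class_0: TP=6, FP=1+1+0+0+0=2, FN=2+2+0+0+1=5 → 12/19 = 0.6316
  class_1: TP=11, FP=2+1+1+1+3=8, FN=1+0+0+0+0=1 → 22/31 = 0.7097
  class_2: TP=6, FP=2+0+0+0+0=2, FN=1+1+0+0+2=4 → 12/18 = 0.6667
  class_3: TP=4, FP=0+0+0+0+0=0, FN=0+1+0+1+0=2 → 8/10 = 0.8000
  class_4: TP=2, FP=0+0+0+1+2=3, FN=0+1+0+0+1=2 → 4/9 = 0.4444
  class_5: TP=3, FP=1+0+2+0+1=4, FN=0+3+0+0+2=5 → 6/15 = 0.4000
Macro-F1 score = mean = (0.6316 + 0.7097 + 0.6667 + 0.8000 + 0.4444 + 0.4000) / 6 = 0.609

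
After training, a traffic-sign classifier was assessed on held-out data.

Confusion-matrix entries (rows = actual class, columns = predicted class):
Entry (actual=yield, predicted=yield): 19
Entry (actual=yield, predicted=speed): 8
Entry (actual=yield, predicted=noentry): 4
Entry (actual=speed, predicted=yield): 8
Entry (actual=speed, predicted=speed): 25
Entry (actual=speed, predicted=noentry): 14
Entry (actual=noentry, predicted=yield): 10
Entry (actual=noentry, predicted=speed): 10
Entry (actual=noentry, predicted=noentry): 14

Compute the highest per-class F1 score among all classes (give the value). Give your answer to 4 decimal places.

0.5588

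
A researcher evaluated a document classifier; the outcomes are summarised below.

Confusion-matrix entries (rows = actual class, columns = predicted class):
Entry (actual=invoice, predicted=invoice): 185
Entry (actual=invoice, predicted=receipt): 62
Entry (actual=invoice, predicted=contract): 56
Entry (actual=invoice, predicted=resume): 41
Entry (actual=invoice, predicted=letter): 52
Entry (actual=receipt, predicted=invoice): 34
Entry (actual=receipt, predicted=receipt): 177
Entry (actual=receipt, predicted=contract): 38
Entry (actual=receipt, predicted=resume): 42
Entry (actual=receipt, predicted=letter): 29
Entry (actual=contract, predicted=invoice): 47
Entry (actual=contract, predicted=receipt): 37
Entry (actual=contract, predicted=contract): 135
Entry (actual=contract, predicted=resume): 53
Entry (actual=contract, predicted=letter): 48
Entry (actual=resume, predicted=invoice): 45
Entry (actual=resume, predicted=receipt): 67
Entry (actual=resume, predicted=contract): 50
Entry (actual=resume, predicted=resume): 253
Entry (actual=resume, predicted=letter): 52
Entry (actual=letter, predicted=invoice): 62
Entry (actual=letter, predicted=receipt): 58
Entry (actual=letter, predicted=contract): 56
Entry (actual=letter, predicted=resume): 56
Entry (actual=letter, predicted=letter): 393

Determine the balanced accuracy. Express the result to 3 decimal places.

0.523

Balanced accuracy = mean of per-class recall.
  invoice: recall = 185/396 = 0.4672
  receipt: recall = 177/320 = 0.5531
  contract: recall = 135/320 = 0.4219
  resume: recall = 253/467 = 0.5418
  letter: recall = 393/625 = 0.6288
Mean = (0.4672 + 0.5531 + 0.4219 + 0.5418 + 0.6288) / 5 = 0.523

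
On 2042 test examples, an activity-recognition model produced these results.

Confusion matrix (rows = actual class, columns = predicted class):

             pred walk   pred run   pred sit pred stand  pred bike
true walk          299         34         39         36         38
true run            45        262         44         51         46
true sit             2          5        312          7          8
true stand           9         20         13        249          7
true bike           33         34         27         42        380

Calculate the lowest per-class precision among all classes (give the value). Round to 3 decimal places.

0.647

Per-class precision (TP/(TP+FP)):
  walk: TP=299, FP=45+2+9+33=89 → 299/388 = 0.7706
  run: TP=262, FP=34+5+20+34=93 → 262/355 = 0.7380
  sit: TP=312, FP=39+44+13+27=123 → 312/435 = 0.7172
  stand: TP=249, FP=36+51+7+42=136 → 249/385 = 0.6468
  bike: TP=380, FP=38+46+8+7=99 → 380/479 = 0.7933
Lowest is class 'stand' with precision = 0.647.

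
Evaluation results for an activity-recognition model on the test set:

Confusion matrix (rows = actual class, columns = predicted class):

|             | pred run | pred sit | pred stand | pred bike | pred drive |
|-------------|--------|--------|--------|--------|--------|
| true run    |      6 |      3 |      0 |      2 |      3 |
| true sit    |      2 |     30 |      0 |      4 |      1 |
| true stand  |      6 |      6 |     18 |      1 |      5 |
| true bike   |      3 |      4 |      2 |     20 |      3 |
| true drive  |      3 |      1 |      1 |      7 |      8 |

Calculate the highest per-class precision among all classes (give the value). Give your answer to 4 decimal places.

Per-class precision (TP/(TP+FP)):
  run: TP=6, FP=2+6+3+3=14 → 6/20 = 0.30000
  sit: TP=30, FP=3+6+4+1=14 → 30/44 = 0.68182
  stand: TP=18, FP=0+0+2+1=3 → 18/21 = 0.85714
  bike: TP=20, FP=2+4+1+7=14 → 20/34 = 0.58824
  drive: TP=8, FP=3+1+5+3=12 → 8/20 = 0.40000
Highest is class 'stand' with precision = 0.8571.

0.8571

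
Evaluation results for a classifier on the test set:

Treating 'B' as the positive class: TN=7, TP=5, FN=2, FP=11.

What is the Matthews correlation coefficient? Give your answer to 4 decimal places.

0.0965

MCC = (TP·TN − FP·FN) / √((TP+FP)(TP+FN)(TN+FP)(TN+FN))
Numerator = 5·7 − 11·2 = 13
Denominator = √(16·7·18·9) = √18144 = 134.6997
MCC = 13 / 134.6997 = 0.0965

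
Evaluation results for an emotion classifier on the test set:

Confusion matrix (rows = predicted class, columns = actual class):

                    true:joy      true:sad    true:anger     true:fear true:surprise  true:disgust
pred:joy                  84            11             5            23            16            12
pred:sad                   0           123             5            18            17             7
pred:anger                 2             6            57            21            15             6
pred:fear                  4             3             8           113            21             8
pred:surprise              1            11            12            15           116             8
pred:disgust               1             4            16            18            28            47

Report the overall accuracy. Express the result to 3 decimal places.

Accuracy = trace / total = (84+123+57+113+116+47=540) / 862 = 540/862 = 0.626

0.626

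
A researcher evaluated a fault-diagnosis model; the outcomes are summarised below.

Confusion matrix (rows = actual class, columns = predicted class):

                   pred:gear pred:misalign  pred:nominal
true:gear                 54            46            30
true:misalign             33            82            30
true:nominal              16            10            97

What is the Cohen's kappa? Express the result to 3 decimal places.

0.379

Observed agreement pₒ = trace/N = 233/398 = 0.5854
Expected agreement pₑ = Σ (rowᵢ·colᵢ)/N² = (130·103 + 145·138 + 123·157)/398² = 0.3328
κ = (pₒ − pₑ)/(1 − pₑ) = (0.5854 − 0.3328)/(1 − 0.3328) = 0.379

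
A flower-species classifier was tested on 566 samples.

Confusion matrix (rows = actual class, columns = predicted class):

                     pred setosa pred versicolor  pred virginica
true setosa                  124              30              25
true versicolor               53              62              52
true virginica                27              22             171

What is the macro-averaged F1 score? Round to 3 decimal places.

0.607

Per-class F1 score (2·TP/(2·TP+FP+FN)):
  setosa: TP=124, FP=53+27=80, FN=30+25=55 → 248/383 = 0.6475
  versicolor: TP=62, FP=30+22=52, FN=53+52=105 → 124/281 = 0.4413
  virginica: TP=171, FP=25+52=77, FN=27+22=49 → 342/468 = 0.7308
Macro-F1 score = mean = (0.6475 + 0.4413 + 0.7308) / 3 = 0.607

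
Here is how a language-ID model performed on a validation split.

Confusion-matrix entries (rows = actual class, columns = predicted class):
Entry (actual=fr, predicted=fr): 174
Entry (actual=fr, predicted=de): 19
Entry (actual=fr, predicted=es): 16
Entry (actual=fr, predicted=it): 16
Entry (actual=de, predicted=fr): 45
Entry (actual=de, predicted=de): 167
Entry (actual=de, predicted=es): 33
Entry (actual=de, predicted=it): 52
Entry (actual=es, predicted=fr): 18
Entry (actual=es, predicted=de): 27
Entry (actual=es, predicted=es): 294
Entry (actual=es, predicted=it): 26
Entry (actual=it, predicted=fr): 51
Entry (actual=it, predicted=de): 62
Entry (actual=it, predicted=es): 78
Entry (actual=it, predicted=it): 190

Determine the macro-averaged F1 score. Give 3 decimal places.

0.645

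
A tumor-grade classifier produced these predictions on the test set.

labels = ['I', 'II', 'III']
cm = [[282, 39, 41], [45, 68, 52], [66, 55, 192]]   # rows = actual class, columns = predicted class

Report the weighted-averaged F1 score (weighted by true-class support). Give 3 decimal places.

0.643

Per-class F1 score (2·TP/(2·TP+FP+FN)):
  I: TP=282, FP=45+66=111, FN=39+41=80 → 564/755 = 0.7470
  II: TP=68, FP=39+55=94, FN=45+52=97 → 136/327 = 0.4159
  III: TP=192, FP=41+52=93, FN=66+55=121 → 384/598 = 0.6421
Weighted-F1 score = Σ (supportᵢ/N)·F1 scoreᵢ with N=840: (362/840)·0.7470 + (165/840)·0.4159 + (313/840)·0.6421 = 0.643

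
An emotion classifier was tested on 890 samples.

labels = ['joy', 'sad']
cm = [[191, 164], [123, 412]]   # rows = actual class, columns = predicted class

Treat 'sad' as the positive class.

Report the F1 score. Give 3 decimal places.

Precision = TP/(TP+FP) = 412/576 = 0.7153
Recall = TP/(TP+FN) = 412/535 = 0.7701
F1 = 2·TP/(2·TP+FP+FN) = 824/1111 = 0.742

0.742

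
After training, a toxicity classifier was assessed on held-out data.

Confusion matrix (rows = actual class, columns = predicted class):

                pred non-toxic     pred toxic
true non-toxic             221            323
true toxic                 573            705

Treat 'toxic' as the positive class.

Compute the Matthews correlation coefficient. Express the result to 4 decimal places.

-0.0389

MCC = (TP·TN − FP·FN) / √((TP+FP)(TP+FN)(TN+FP)(TN+FN))
Numerator = 705·221 − 323·573 = -29274
Denominator = √(1028·1278·544·794) = √567470605824 = 753306.4488
MCC = -29274 / 753306.4488 = -0.0389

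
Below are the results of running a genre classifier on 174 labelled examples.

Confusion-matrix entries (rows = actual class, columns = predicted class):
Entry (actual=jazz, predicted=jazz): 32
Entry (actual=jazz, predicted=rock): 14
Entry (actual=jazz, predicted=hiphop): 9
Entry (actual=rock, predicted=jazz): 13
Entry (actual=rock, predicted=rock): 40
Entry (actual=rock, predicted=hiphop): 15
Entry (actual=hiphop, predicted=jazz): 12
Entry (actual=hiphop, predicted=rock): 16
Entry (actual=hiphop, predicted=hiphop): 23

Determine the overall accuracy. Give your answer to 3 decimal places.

0.546

Accuracy = trace / total = (32+40+23=95) / 174 = 95/174 = 0.546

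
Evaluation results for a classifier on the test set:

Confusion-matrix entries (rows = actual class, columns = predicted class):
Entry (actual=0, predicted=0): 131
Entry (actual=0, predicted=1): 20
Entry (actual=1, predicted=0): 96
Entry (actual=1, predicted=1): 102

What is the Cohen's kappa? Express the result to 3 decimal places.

Observed agreement pₒ = trace/N = 233/349 = 0.6676
Expected agreement pₑ = Σ (rowᵢ·colᵢ)/N² = (151·227 + 198·122)/349² = 0.4797
κ = (pₒ − pₑ)/(1 − pₑ) = (0.6676 − 0.4797)/(1 − 0.4797) = 0.361

0.361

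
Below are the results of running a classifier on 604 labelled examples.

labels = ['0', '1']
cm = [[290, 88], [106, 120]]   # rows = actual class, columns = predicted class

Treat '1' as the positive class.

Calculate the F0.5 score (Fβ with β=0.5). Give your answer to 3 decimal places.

0.567

Fβ = (1+β²)·TP / ((1+β²)·TP + β²·FN + FP), with β²=1/4
= 1.25·120 / (1.25·120 + 0.25·106 + 88) = 0.567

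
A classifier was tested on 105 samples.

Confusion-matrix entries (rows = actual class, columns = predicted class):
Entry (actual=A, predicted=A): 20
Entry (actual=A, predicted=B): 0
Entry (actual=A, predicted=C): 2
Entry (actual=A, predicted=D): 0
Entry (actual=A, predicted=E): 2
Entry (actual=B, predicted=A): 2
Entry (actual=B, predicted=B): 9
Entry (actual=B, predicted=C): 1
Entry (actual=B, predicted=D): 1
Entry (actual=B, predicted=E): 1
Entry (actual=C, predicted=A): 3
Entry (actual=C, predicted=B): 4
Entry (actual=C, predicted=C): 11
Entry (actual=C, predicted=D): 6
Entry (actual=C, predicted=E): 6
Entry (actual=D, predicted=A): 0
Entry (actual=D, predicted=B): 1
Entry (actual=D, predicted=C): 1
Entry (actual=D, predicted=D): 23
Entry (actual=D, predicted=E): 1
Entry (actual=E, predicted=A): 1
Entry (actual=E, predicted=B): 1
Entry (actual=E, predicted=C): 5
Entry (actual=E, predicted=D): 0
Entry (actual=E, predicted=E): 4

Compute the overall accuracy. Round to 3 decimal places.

0.638

Accuracy = trace / total = (20+9+11+23+4=67) / 105 = 67/105 = 0.638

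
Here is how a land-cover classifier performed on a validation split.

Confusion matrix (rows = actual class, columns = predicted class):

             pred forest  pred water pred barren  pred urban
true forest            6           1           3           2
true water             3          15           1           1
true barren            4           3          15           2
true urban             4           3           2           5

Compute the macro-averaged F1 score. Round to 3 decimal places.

0.553

Per-class F1 score (2·TP/(2·TP+FP+FN)):
  forest: TP=6, FP=3+4+4=11, FN=1+3+2=6 → 12/29 = 0.4138
  water: TP=15, FP=1+3+3=7, FN=3+1+1=5 → 30/42 = 0.7143
  barren: TP=15, FP=3+1+2=6, FN=4+3+2=9 → 30/45 = 0.6667
  urban: TP=5, FP=2+1+2=5, FN=4+3+2=9 → 10/24 = 0.4167
Macro-F1 score = mean = (0.4138 + 0.7143 + 0.6667 + 0.4167) / 4 = 0.553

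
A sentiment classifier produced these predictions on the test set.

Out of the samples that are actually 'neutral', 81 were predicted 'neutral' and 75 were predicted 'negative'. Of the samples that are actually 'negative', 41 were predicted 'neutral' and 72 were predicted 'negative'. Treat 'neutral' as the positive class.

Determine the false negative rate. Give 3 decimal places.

0.481

FNR = FN/(FN+TP) = 75/(75+81) = 0.481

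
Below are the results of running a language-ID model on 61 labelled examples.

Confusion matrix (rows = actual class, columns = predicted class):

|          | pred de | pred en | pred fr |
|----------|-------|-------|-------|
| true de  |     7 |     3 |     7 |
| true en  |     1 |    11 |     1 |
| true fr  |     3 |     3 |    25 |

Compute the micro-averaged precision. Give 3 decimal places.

0.705

Micro-averaging pools counts across classes: ΣTP=43, ΣFP=18, ΣFN=18.
Micro-precision = TP/(TP+FP) on pooled counts = 0.705 (equals overall accuracy in single-label multiclass).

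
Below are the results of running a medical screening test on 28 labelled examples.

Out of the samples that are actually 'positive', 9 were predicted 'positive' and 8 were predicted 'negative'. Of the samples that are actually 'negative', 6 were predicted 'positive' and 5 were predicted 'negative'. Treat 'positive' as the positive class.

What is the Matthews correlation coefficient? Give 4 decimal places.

MCC = (TP·TN − FP·FN) / √((TP+FP)(TP+FN)(TN+FP)(TN+FN))
Numerator = 9·5 − 6·8 = -3
Denominator = √(15·17·11·13) = √36465 = 190.9581
MCC = -3 / 190.9581 = -0.0157

-0.0157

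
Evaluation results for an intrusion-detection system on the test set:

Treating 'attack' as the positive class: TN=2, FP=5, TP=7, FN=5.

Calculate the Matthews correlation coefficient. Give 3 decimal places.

-0.131

MCC = (TP·TN − FP·FN) / √((TP+FP)(TP+FN)(TN+FP)(TN+FN))
Numerator = 7·2 − 5·5 = -11
Denominator = √(12·12·7·7) = √7056 = 84.0000
MCC = -11 / 84.0000 = -0.131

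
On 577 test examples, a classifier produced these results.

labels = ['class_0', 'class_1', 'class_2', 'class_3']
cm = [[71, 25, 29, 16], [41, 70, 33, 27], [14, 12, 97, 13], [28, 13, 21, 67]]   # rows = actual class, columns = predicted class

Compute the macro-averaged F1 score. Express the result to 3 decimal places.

Per-class F1 score (2·TP/(2·TP+FP+FN)):
  class_0: TP=71, FP=41+14+28=83, FN=25+29+16=70 → 142/295 = 0.4814
  class_1: TP=70, FP=25+12+13=50, FN=41+33+27=101 → 140/291 = 0.4811
  class_2: TP=97, FP=29+33+21=83, FN=14+12+13=39 → 194/316 = 0.6139
  class_3: TP=67, FP=16+27+13=56, FN=28+13+21=62 → 134/252 = 0.5317
Macro-F1 score = mean = (0.4814 + 0.4811 + 0.6139 + 0.5317) / 4 = 0.527

0.527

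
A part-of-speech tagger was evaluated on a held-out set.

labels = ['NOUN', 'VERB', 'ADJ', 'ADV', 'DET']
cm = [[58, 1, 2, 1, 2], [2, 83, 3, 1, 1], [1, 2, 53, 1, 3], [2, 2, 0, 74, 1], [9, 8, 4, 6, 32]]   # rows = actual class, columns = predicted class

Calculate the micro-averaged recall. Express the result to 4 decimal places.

0.8523

Micro-averaging pools counts across classes: ΣTP=300, ΣFP=52, ΣFN=52.
Micro-recall = TP/(TP+FN) on pooled counts = 0.8523 (equals overall accuracy in single-label multiclass).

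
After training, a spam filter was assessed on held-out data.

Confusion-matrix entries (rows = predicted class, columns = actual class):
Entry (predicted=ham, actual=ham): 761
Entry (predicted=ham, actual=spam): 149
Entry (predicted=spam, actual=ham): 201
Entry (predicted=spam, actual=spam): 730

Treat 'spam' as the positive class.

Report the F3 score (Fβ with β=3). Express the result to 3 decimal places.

0.826

Fβ = (1+β²)·TP / ((1+β²)·TP + β²·FN + FP), with β²=9
= 10·730 / (10·730 + 9·149 + 201) = 0.826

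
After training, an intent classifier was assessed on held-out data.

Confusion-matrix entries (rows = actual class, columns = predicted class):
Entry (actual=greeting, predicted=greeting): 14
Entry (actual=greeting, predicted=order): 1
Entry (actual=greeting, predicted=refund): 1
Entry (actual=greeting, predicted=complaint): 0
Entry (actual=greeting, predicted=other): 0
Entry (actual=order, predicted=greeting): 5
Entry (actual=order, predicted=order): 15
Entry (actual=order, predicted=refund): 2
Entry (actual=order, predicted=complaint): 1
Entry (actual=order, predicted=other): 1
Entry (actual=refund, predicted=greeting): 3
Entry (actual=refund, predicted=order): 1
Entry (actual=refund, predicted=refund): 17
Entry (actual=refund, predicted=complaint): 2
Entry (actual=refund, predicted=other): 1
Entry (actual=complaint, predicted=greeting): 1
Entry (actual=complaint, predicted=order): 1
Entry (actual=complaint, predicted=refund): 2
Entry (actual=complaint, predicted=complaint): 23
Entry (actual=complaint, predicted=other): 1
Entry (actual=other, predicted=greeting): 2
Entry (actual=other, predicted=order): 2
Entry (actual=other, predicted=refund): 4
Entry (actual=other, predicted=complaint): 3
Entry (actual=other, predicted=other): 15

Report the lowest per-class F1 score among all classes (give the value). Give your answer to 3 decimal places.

0.680

Per-class F1 score (2·TP/(2·TP+FP+FN)):
  greeting: TP=14, FP=5+3+1+2=11, FN=1+1+0+0=2 → 28/41 = 0.6829
  order: TP=15, FP=1+1+1+2=5, FN=5+2+1+1=9 → 30/44 = 0.6818
  refund: TP=17, FP=1+2+2+4=9, FN=3+1+2+1=7 → 34/50 = 0.6800
  complaint: TP=23, FP=0+1+2+3=6, FN=1+1+2+1=5 → 46/57 = 0.8070
  other: TP=15, FP=0+1+1+1=3, FN=2+2+4+3=11 → 30/44 = 0.6818
Lowest is class 'refund' with F1 score = 0.680.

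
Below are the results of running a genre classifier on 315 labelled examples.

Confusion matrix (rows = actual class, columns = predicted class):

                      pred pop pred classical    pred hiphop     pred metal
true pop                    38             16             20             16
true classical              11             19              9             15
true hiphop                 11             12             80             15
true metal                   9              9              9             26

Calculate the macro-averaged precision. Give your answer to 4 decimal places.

0.4823

Per-class precision (TP/(TP+FP)):
  pop: TP=38, FP=11+11+9=31 → 38/69 = 0.55072
  classical: TP=19, FP=16+12+9=37 → 19/56 = 0.33929
  hiphop: TP=80, FP=20+9+9=38 → 80/118 = 0.67797
  metal: TP=26, FP=16+15+15=46 → 26/72 = 0.36111
Macro-precision = mean = (0.55072 + 0.33929 + 0.67797 + 0.36111) / 4 = 0.4823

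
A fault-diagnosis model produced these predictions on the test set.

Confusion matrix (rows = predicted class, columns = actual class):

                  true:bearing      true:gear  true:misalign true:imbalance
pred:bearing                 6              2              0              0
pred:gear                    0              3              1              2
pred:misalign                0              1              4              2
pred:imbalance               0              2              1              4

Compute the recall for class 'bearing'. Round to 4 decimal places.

1.0000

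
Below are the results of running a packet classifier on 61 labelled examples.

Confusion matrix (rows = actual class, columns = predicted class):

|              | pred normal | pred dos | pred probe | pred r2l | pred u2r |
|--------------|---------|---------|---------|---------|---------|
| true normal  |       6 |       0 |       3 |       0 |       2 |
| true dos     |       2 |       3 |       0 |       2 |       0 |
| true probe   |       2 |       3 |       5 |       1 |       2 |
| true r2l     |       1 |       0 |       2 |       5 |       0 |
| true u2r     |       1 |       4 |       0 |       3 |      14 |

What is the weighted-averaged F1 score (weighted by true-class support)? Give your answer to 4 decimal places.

Per-class F1 score (2·TP/(2·TP+FP+FN)):
  normal: TP=6, FP=2+2+1+1=6, FN=0+3+0+2=5 → 12/23 = 0.52174
  dos: TP=3, FP=0+3+0+4=7, FN=2+0+2+0=4 → 6/17 = 0.35294
  probe: TP=5, FP=3+0+2+0=5, FN=2+3+1+2=8 → 10/23 = 0.43478
  r2l: TP=5, FP=0+2+1+3=6, FN=1+0+2+0=3 → 10/19 = 0.52632
  u2r: TP=14, FP=2+0+2+0=4, FN=1+4+0+3=8 → 28/40 = 0.70000
Weighted-F1 score = Σ (supportᵢ/N)·F1 scoreᵢ with N=61: (11/61)·0.52174 + (7/61)·0.35294 + (13/61)·0.43478 + (8/61)·0.52632 + (22/61)·0.70000 = 0.5487

0.5487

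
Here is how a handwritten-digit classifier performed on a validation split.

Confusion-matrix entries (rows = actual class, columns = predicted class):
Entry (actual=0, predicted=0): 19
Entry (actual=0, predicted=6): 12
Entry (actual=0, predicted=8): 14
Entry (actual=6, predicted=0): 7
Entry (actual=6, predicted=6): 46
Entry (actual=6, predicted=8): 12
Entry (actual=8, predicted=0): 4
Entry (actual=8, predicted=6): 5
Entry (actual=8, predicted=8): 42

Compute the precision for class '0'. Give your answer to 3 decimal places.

precision = TP/(TP+FP).
0: TP=19, FP=7+4=11 → 19/30 = 0.6333

0.633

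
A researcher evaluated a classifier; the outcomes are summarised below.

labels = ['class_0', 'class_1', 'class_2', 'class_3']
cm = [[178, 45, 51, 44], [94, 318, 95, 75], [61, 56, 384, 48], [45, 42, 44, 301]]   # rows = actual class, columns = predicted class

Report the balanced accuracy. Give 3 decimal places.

0.626

Balanced accuracy = mean of per-class recall.
  class_0: recall = 178/318 = 0.5597
  class_1: recall = 318/582 = 0.5464
  class_2: recall = 384/549 = 0.6995
  class_3: recall = 301/432 = 0.6968
Mean = (0.5597 + 0.5464 + 0.6995 + 0.6968) / 4 = 0.626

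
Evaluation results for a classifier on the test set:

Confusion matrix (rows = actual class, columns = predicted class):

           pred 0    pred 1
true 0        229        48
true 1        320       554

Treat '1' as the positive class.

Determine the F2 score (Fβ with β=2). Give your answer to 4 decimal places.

0.6759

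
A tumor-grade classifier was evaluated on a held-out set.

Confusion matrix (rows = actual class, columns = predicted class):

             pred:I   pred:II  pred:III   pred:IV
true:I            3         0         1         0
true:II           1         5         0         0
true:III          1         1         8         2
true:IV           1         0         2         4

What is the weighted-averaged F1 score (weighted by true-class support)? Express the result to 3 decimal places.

0.692

Per-class F1 score (2·TP/(2·TP+FP+FN)):
  I: TP=3, FP=1+1+1=3, FN=0+1+0=1 → 6/10 = 0.6000
  II: TP=5, FP=0+1+0=1, FN=1+0+0=1 → 10/12 = 0.8333
  III: TP=8, FP=1+0+2=3, FN=1+1+2=4 → 16/23 = 0.6957
  IV: TP=4, FP=0+0+2=2, FN=1+0+2=3 → 8/13 = 0.6154
Weighted-F1 score = Σ (supportᵢ/N)·F1 scoreᵢ with N=29: (4/29)·0.6000 + (6/29)·0.8333 + (12/29)·0.6957 + (7/29)·0.6154 = 0.692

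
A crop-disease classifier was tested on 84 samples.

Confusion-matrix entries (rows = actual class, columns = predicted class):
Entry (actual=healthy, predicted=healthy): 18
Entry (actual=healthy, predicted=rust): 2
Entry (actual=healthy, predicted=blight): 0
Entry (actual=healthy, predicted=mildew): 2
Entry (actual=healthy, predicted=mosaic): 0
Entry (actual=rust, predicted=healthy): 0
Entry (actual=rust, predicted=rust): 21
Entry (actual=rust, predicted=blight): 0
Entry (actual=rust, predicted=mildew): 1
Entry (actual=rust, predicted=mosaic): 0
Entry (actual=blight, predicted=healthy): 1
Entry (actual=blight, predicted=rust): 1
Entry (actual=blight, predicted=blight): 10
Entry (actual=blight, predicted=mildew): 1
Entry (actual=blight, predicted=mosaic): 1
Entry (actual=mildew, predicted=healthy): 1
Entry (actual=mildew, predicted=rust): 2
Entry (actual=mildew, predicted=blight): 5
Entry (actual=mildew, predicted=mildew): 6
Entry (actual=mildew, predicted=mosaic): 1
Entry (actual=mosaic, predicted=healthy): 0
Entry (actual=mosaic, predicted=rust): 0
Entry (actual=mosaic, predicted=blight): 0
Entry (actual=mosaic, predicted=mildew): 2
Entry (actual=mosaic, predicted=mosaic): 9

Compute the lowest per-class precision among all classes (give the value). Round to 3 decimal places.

Per-class precision (TP/(TP+FP)):
  healthy: TP=18, FP=0+1+1+0=2 → 18/20 = 0.9000
  rust: TP=21, FP=2+1+2+0=5 → 21/26 = 0.8077
  blight: TP=10, FP=0+0+5+0=5 → 10/15 = 0.6667
  mildew: TP=6, FP=2+1+1+2=6 → 6/12 = 0.5000
  mosaic: TP=9, FP=0+0+1+1=2 → 9/11 = 0.8182
Lowest is class 'mildew' with precision = 0.500.

0.500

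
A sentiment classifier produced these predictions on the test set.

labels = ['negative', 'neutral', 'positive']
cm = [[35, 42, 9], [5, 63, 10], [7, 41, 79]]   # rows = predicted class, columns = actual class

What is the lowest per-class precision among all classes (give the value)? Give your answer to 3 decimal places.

Per-class precision (TP/(TP+FP)):
  negative: TP=35, FP=42+9=51 → 35/86 = 0.4070
  neutral: TP=63, FP=5+10=15 → 63/78 = 0.8077
  positive: TP=79, FP=7+41=48 → 79/127 = 0.6220
Lowest is class 'negative' with precision = 0.407.

0.407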